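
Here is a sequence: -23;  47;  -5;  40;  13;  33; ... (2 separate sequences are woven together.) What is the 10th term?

19

Positions 1, 3, 5, … form one subsequence and positions 2, 4, 6, … form another.
Stream A is -23, -5, 13, which is linear: a_n = -41 + 18·n.
Stream B is 47, 40, 33, which is arithmetic, step −7.
Position 10 falls in stream B as its term 5, giving 19.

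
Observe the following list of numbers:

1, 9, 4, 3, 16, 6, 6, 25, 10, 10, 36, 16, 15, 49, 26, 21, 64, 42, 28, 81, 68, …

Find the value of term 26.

Split by position mod 3: positions 1, 4, 7, … form one track, and each other residue class forms its own.
Stream A is 1, 3, 6, 10, 15, 21, 28, which is triangular numbers starting at T_1.
Stream B is 9, 16, 25, 36, 49, 64, 81, which is consecutive squares n² from n = 3.
Stream C is 4, 6, 10, 16, 26, 42, 68, which is a Fibonacci-like recurrence a_n = a_{n-1} + a_{n-2}.
The 26th slot belongs to stream B; its 9th term is 121.

121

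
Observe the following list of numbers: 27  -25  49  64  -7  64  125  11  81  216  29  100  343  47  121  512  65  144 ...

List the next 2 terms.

729, 83

Split by position mod 3: positions 1, 4, 7, … form one track, and each other residue class forms its own.
Stream A: 27, 64, 125, 216, 343, 512 (perfect cubes starting at 3³).
Stream B: -25, -7, 11, 29, 47, 65 (linear: a_n = -43 + 18·n).
Stream C: 49, 64, 81, 100, 121, 144 (the squares 7², 8², 9², …).
Position 19 → stream A, term 7 = 729.
The 20th slot belongs to stream B; its 7th term is 83.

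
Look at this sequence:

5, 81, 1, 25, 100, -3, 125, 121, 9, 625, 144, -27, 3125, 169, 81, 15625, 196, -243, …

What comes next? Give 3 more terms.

Taking every 3rd term gives 3 separate tracks.
Stream A is 5, 25, 125, 625, 3125, 15625, which is powers 5^1, 5^2, 5^3, ….
Stream B is 81, 100, 121, 144, 169, 196, which is consecutive squares n² from n = 9.
Stream C is 1, -3, 9, -27, 81, -243, which is a geometric progression (common ratio -3).
Position 19 falls in stream A as its term 7, giving 78125.
Position 20 falls in stream B as its term 7, giving 225.
Term 21 comes from stream C (its 7th entry): 729.

78125, 225, 729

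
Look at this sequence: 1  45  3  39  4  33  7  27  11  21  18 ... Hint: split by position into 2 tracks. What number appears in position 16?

3

Positions 1, 3, 5, … form one subsequence and positions 2, 4, 6, … form another.
Stream A: 1, 3, 4, 7, 11, 18 — each term equals the sum of the previous two.
Stream B: 45, 39, 33, 27, 21 — subtracting 6 each time.
Position 16 → stream B, term 8 = 3.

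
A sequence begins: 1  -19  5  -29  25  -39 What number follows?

Split by position mod 2 into 2 tracks.
Track A is 1, 5, 25, which is geometric, ×5 each step.
Track B is -19, -29, -39, which is subtracting 10 each time.
Position 7 falls in track A as its term 4, giving 125.

125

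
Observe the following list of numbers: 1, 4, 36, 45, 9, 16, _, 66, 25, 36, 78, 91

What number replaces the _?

55

Positions follow the repeating pattern AABB; grouping by letter gives 2 tracks.
Track A: 1, 4, 9, 16, 25, 36 — consecutive squares n² from n = 1.
Track B: 36, 45, ?, 66, 78, 91 — the triangular numbers T_8, T_9, ….
Track B's pattern makes the blank 55.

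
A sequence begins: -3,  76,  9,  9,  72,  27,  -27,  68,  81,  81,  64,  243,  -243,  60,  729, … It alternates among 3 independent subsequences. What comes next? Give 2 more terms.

729, 56

Taking every 3rd term gives 3 separate tracks.
Stream A: -3, 9, -27, 81, -243 — geometric, ×-3 each step.
Stream B: 76, 72, 68, 64, 60 — linear: a_n = 80 − 4·n.
Stream C: 9, 27, 81, 243, 729 — successive powers of 3.
Term 16 comes from stream A (its 6th entry): 729.
The 17th slot belongs to stream B; its 6th term is 56.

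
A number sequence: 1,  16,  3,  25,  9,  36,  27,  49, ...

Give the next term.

81

Split by position mod 2 into 2 tracks.
Track A: 1, 3, 9, 27 — geometric with ratio 3.
Track B: 16, 25, 36, 49 — consecutive squares n² from n = 4.
Term 9 comes from track A (its 5th entry): 81.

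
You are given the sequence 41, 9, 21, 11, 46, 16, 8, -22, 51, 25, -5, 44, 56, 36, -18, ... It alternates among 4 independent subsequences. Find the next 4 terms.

The terms cycle through 4 interleaved subsequences.
Subsequence A is 41, 46, 51, 56, which is arithmetic with common difference +5.
Subsequence B is 9, 16, 25, 36, which is the squares 3², 4², 5², ….
Subsequence C is 21, 8, -5, -18, which is linear: a_n = 34 − 13·n.
Subsequence D is 11, -22, 44, which is a geometric progression (common ratio -2).
The 16th slot belongs to subsequence D; its 4th term is -88.
Position 17 falls in subsequence A as its term 5, giving 61.
The 18th slot belongs to subsequence B; its 5th term is 49.
The 19th slot belongs to subsequence C; its 5th term is -31.

-88, 61, 49, -31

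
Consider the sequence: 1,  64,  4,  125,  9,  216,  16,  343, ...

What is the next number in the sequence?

25

Split by position mod 2 into 2 tracks.
Stream A: 1, 4, 9, 16. Consecutive squares n² from n = 1.
Stream B: 64, 125, 216, 343. Perfect cubes starting at 4³.
The 9th slot belongs to stream A; its 5th term is 25.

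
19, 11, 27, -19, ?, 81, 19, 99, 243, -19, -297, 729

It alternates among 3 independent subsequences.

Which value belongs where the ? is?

-33

The terms cycle through 3 interleaved subsequences.
Subsequence A = 19, -19, 19, -19: oscillating between 19 and -19.
Subsequence B = 11, ?, 99, -297: geometric with ratio -3.
Subsequence C = 27, 81, 243, 729: powers of 3.
The gap is subsequence B's term 2; the rule gives -33.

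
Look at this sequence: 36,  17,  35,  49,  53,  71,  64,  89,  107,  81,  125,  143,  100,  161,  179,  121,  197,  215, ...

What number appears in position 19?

Positions follow the repeating pattern ABB; grouping by letter gives 2 tracks.
Subsequence A = 36, 49, 64, 81, 100, 121: the squares 6², 7², 8², ….
Subsequence B = 17, 35, 53, 71, 89, 107, 125, 143, 161, 179, 197, 215: arithmetic with common difference +18.
Position 19 falls in subsequence A as its term 7, giving 144.

144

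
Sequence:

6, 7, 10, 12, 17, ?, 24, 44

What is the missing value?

The slot pattern repeats as ABB (period 3), so there are 2 interleaved tracks.
Subsequence A: 6, 12, 24 (multiplying by 2 each time).
Subsequence B: 7, 10, 17, ?, 44 (a Fibonacci-like recurrence a_n = a_{n-1} + a_{n-2}).
Filling subsequence B at index 4 by its rule yields 27.

27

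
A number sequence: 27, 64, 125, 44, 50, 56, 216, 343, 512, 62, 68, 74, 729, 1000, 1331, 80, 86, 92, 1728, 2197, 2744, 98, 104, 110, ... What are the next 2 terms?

Positions follow the repeating pattern AAABBB; grouping by letter gives 2 tracks.
Track A is 27, 64, 125, 216, 343, 512, 729, 1000, 1331, 1728, 2197, 2744, which is the cubes 3³, 4³, 5³, ….
Track B is 44, 50, 56, 62, 68, 74, 80, 86, 92, 98, 104, 110, which is arithmetic, step +6.
Position 25 falls in track A as its term 13, giving 3375.
The 26th slot belongs to track A; its 14th term is 4096.

3375, 4096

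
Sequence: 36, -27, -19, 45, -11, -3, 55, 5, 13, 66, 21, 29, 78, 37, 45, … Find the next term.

91

The slot pattern repeats as ABB (period 3), so there are 2 interleaved tracks.
Track A: 36, 45, 55, 66, 78. Triangular numbers n(n+1)/2 for n = 8, 9, ….
Track B: -27, -19, -11, -3, 5, 13, 21, 29, 37, 45. Arithmetic with common difference +8.
Position 16 falls in track A as its term 6, giving 91.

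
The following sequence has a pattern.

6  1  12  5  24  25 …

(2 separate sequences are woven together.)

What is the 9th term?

Split by position mod 2 into 2 tracks.
Track A = 6, 12, 24: multiplying by 2 each time.
Track B = 1, 5, 25: powers of 5.
Term 9 comes from track A (its 5th entry): 96.

96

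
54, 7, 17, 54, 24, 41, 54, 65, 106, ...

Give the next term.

The slot pattern repeats as ABB (period 3), so there are 2 interleaved tracks.
Stream A: 54, 54, 54 (always 54).
Stream B: 7, 17, 24, 41, 65, 106 (Fibonacci-style (each term is the sum of the two before it)).
The 10th slot belongs to stream A; its 4th term is 54.

54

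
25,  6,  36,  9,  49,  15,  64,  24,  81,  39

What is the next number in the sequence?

The terms cycle through 2 interleaved subsequences.
Track A is 25, 36, 49, 64, 81, which is perfect squares starting at 5².
Track B is 6, 9, 15, 24, 39, which is a Fibonacci-like recurrence a_n = a_{n-1} + a_{n-2}.
The 11th slot belongs to track A; its 6th term is 100.

100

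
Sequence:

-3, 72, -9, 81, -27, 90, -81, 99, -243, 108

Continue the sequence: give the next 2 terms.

-729, 117

Taking every 2nd term gives 2 separate tracks.
Stream A is -3, -9, -27, -81, -243, which is geometric, ×3 each step.
Stream B is 72, 81, 90, 99, 108, which is arithmetic, step +9.
Position 11 falls in stream A as its term 6, giving -729.
Term 12 comes from stream B (its 6th entry): 117.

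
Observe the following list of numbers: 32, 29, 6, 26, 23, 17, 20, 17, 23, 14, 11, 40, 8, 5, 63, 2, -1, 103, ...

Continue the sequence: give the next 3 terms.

-4, -7, 166

The slot pattern repeats as AAB (period 3), so there are 2 interleaved tracks.
Track A: 32, 29, 26, 23, 20, 17, 14, 11, 8, 5, 2, -1 (arithmetic with common difference −3).
Track B: 6, 17, 23, 40, 63, 103 (Fibonacci-style (each term is the sum of the two before it)).
Term 19 comes from track A (its 13th entry): -4.
Term 20 comes from track A (its 14th entry): -7.
The 21st slot belongs to track B; its 7th term is 166.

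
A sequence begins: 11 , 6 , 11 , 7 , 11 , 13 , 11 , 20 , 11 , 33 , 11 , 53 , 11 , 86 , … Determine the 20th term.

364

The terms cycle through 2 interleaved subsequences.
Subsequence A: 11, 11, 11, 11, 11, 11, 11 (always 11).
Subsequence B: 6, 7, 13, 20, 33, 53, 86 (Fibonacci-style (each term is the sum of the two before it)).
Term 20 comes from subsequence B (its 10th entry): 364.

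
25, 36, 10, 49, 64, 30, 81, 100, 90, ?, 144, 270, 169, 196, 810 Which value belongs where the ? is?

121

Reading positions in blocks of 3 reveals the pattern AAB — 2 tracks woven together.
Track A is 25, 36, 49, 64, 81, 100, ?, 144, 169, 196, which is consecutive squares n² from n = 5.
Track B is 10, 30, 90, 270, 810, which is a geometric progression (common ratio 3).
So the missing entry in track A is 121.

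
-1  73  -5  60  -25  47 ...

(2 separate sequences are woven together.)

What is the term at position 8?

34

The terms cycle through 2 interleaved subsequences.
Track A: -1, -5, -25. Geometric with ratio 5.
Track B: 73, 60, 47. Arithmetic, step −13.
Term 8 comes from track B (its 4th entry): 34.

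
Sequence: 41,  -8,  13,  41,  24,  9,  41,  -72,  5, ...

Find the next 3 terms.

Split by position mod 3: positions 1, 4, 7, … form one track, and each other residue class forms its own.
Track A: 41, 41, 41 (the constant sequence 41).
Track B: -8, 24, -72 (a geometric progression (common ratio -3)).
Track C: 13, 9, 5 (subtracting 4 each time).
Term 10 comes from track A (its 4th entry): 41.
The 11th slot belongs to track B; its 4th term is 216.
Position 12 falls in track C as its term 4, giving 1.

41, 216, 1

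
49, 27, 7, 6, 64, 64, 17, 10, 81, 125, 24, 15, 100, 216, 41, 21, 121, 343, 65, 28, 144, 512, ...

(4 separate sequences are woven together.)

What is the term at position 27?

171

Split by position mod 4: positions 1, 5, 9, … form one track, and each other residue class forms its own.
Stream A: 49, 64, 81, 100, 121, 144 (the squares 7², 8², 9², …).
Stream B: 27, 64, 125, 216, 343, 512 (perfect cubes starting at 3³).
Stream C: 7, 17, 24, 41, 65 (each term equals the sum of the previous two).
Stream D: 6, 10, 15, 21, 28 (the triangular numbers T_3, T_4, …).
Term 27 comes from stream C (its 7th entry): 171.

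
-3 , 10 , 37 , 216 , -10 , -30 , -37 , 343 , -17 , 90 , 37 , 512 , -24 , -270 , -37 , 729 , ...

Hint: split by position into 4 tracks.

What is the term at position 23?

-37

Taking every 4th term gives 4 separate tracks.
Subsequence A: -3, -10, -17, -24 (arithmetic, step −7).
Subsequence B: 10, -30, 90, -270 (geometric, ×-3 each step).
Subsequence C: 37, -37, 37, -37 (the oscillation 37·(−1)^(n+1)).
Subsequence D: 216, 343, 512, 729 (perfect cubes starting at 6³).
The 23rd slot belongs to subsequence C; its 6th term is -37.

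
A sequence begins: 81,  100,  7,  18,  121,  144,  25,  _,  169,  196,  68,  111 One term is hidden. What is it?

Positions follow the repeating pattern AABB; grouping by letter gives 2 tracks.
Stream A = 81, 100, 121, 144, 169, 196: consecutive squares n² from n = 9.
Stream B = 7, 18, 25, ?, 68, 111: each term equals the sum of the previous two.
So the missing entry in stream B is 43.

43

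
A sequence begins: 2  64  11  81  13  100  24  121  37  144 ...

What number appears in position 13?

Odd-indexed and even-indexed terms follow separate rules.
Track A is 2, 11, 13, 24, 37, which is Fibonacci-style (each term is the sum of the two before it).
Track B is 64, 81, 100, 121, 144, which is perfect squares starting at 8².
Position 13 → track A, term 7 = 98.

98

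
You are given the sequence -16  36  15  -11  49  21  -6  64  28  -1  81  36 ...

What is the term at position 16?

Read the sequence 3 terms at a time; column i is its own pattern.
Track A: -16, -11, -6, -1 — arithmetic, step +5.
Track B: 36, 49, 64, 81 — perfect squares starting at 6².
Track C: 15, 21, 28, 36 — triangular numbers starting at T_5.
Term 16 comes from track A (its 6th entry): 9.

9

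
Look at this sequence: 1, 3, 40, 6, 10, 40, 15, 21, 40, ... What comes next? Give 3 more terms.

28, 36, 40

Positions follow the repeating pattern AAB; grouping by letter gives 2 tracks.
Stream A: 1, 3, 6, 10, 15, 21 — triangular numbers starting at T_1.
Stream B: 40, 40, 40 — constant 40.
The 10th slot belongs to stream A; its 7th term is 28.
Term 11 comes from stream A (its 8th entry): 36.
Position 12 falls in stream B as its term 4, giving 40.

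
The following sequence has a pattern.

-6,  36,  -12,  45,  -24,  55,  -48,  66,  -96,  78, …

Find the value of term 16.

Odd-indexed and even-indexed terms follow separate rules.
Track A is -6, -12, -24, -48, -96, which is a geometric progression (common ratio 2).
Track B is 36, 45, 55, 66, 78, which is triangular numbers n(n+1)/2 for n = 8, 9, ….
Position 16 falls in track B as its term 8, giving 120.

120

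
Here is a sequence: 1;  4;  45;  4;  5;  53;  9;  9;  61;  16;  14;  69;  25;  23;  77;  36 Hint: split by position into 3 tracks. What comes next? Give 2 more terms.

37, 85

Split by position mod 3: positions 1, 4, 7, … form one track, and each other residue class forms its own.
Track A: 1, 4, 9, 16, 25, 36. The squares 1², 2², 3², ….
Track B: 4, 5, 9, 14, 23. Each term equals the sum of the previous two.
Track C: 45, 53, 61, 69, 77. Adding 8 each time.
The 17th slot belongs to track B; its 6th term is 37.
Position 18 → track C, term 6 = 85.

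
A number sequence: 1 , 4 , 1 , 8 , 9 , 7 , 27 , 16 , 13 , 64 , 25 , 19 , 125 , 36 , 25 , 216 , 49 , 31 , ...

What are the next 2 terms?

343, 64

Taking every 3rd term gives 3 separate tracks.
Subsequence A: 1, 8, 27, 64, 125, 216 (perfect cubes starting at 1³).
Subsequence B: 4, 9, 16, 25, 36, 49 (perfect squares starting at 2²).
Subsequence C: 1, 7, 13, 19, 25, 31 (arithmetic with common difference +6).
The 19th slot belongs to subsequence A; its 7th term is 343.
Position 20 → subsequence B, term 7 = 64.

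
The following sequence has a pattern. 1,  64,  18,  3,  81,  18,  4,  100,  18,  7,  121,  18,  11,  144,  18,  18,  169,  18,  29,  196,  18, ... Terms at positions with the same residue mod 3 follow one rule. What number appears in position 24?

Split by position mod 3: positions 1, 4, 7, … form one track, and each other residue class forms its own.
Stream A: 1, 3, 4, 7, 11, 18, 29 (each term equals the sum of the previous two).
Stream B: 64, 81, 100, 121, 144, 169, 196 (perfect squares starting at 8²).
Stream C: 18, 18, 18, 18, 18, 18, 18 (constant 18).
The 24th slot belongs to stream C; its 8th term is 18.

18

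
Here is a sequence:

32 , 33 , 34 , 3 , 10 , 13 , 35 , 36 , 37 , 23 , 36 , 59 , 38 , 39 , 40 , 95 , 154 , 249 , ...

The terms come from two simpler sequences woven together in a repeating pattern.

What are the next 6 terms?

Reading positions in blocks of 6 reveals the pattern AAABBB — 2 tracks woven together.
Track A: 32, 33, 34, 35, 36, 37, 38, 39, 40 (arithmetic with common difference +1).
Track B: 3, 10, 13, 23, 36, 59, 95, 154, 249 (Fibonacci-style (each term is the sum of the two before it)).
The 19th slot belongs to track A; its 10th term is 41.
Position 20 → track A, term 11 = 42.
Position 21 → track A, term 12 = 43.
Term 22 comes from track B (its 10th entry): 403.
Position 23 → track B, term 11 = 652.
Position 24 → track B, term 12 = 1055.

41, 42, 43, 403, 652, 1055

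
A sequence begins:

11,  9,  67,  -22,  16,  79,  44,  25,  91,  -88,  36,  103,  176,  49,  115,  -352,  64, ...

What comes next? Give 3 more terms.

127, 704, 81

Split by position mod 3 into 3 tracks.
Stream A = 11, -22, 44, -88, 176, -352: geometric, ×-2 each step.
Stream B = 9, 16, 25, 36, 49, 64: consecutive squares n² from n = 3.
Stream C = 67, 79, 91, 103, 115: linear: a_n = 55 + 12·n.
Position 18 → stream C, term 6 = 127.
The 19th slot belongs to stream A; its 7th term is 704.
Position 20 falls in stream B as its term 7, giving 81.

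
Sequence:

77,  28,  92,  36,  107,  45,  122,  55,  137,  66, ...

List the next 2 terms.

Odd-indexed and even-indexed terms follow separate rules.
Track A: 77, 92, 107, 122, 137 (arithmetic with common difference +15).
Track B: 28, 36, 45, 55, 66 (the triangular numbers T_7, T_8, …).
The 11th slot belongs to track A; its 6th term is 152.
Position 12 falls in track B as its term 6, giving 78.

152, 78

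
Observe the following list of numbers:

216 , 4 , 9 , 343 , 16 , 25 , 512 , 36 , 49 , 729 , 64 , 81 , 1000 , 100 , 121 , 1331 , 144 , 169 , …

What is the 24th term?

289

The slot pattern repeats as ABB (period 3), so there are 2 interleaved tracks.
Subsequence A is 216, 343, 512, 729, 1000, 1331, which is perfect cubes starting at 6³.
Subsequence B is 4, 9, 16, 25, 36, 49, 64, 81, 100, 121, 144, 169, which is consecutive squares n² from n = 2.
Term 24 comes from subsequence B (its 16th entry): 289.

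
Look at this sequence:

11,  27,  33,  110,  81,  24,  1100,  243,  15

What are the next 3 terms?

Split by position mod 3: positions 1, 4, 7, … form one track, and each other residue class forms its own.
Subsequence A = 11, 110, 1100: multiplying by 10 each time.
Subsequence B = 27, 81, 243: successive powers of 3.
Subsequence C = 33, 24, 15: arithmetic, step −9.
Term 10 comes from subsequence A (its 4th entry): 11000.
Term 11 comes from subsequence B (its 4th entry): 729.
Position 12 falls in subsequence C as its term 4, giving 6.

11000, 729, 6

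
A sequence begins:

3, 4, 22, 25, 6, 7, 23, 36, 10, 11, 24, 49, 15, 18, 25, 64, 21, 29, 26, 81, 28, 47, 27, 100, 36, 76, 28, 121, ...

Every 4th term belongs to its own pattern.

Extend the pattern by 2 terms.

45, 123

Read the sequence 4 terms at a time; column i is its own pattern.
Track A = 3, 6, 10, 15, 21, 28, 36: the triangular numbers T_2, T_3, ….
Track B = 4, 7, 11, 18, 29, 47, 76: Fibonacci-style (each term is the sum of the two before it).
Track C = 22, 23, 24, 25, 26, 27, 28: arithmetic, step +1.
Track D = 25, 36, 49, 64, 81, 100, 121: consecutive squares n² from n = 5.
The 29th slot belongs to track A; its 8th term is 45.
Term 30 comes from track B (its 8th entry): 123.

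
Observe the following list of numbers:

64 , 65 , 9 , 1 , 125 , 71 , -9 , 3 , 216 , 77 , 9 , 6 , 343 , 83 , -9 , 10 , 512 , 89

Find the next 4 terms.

9, 15, 729, 95

Taking every 4th term gives 4 separate tracks.
Track A is 64, 125, 216, 343, 512, which is the cubes 4³, 5³, 6³, ….
Track B is 65, 71, 77, 83, 89, which is linear: a_n = 59 + 6·n.
Track C is 9, -9, 9, -9, which is alternating ±9.
Track D is 1, 3, 6, 10, which is triangular numbers n(n+1)/2 for n = 1, 2, ….
Position 19 → track C, term 5 = 9.
The 20th slot belongs to track D; its 5th term is 15.
Position 21 → track A, term 6 = 729.
The 22nd slot belongs to track B; its 6th term is 95.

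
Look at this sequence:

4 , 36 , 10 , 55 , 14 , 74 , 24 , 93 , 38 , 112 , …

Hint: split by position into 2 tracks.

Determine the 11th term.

62

Positions 1, 3, 5, … form one subsequence and positions 2, 4, 6, … form another.
Track A is 4, 10, 14, 24, 38, which is each term equals the sum of the previous two.
Track B is 36, 55, 74, 93, 112, which is arithmetic, step +19.
Term 11 comes from track A (its 6th entry): 62.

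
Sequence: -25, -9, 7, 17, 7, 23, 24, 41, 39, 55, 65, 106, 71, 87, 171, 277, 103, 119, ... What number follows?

Positions follow the repeating pattern AABB; grouping by letter gives 2 tracks.
Stream A = -25, -9, 7, 23, 39, 55, 71, 87, 103, 119: adding 16 each time.
Stream B = 7, 17, 24, 41, 65, 106, 171, 277: Fibonacci-style (each term is the sum of the two before it).
The 19th slot belongs to stream B; its 9th term is 448.

448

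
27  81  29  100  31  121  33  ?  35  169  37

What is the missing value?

144

Taking every 2nd term gives 2 separate tracks.
Track A: 27, 29, 31, 33, 35, 37 — arithmetic, step +2.
Track B: 81, 100, 121, ?, 169 — perfect squares starting at 9².
The gap is track B's term 4; the rule gives 144.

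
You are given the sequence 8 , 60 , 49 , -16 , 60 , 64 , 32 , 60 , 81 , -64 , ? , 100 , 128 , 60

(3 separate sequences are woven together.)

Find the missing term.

60

Read the sequence 3 terms at a time; column i is its own pattern.
Track A: 8, -16, 32, -64, 128 (multiplying by -2 each time).
Track B: 60, 60, 60, ?, 60 (the constant sequence 60).
Track C: 49, 64, 81, 100 (the squares 7², 8², 9², …).
Track B's pattern makes the blank 60.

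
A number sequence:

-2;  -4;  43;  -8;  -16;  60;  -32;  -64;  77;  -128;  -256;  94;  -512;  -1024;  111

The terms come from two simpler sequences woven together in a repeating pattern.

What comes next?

-2048

Reading positions in blocks of 3 reveals the pattern AAB — 2 tracks woven together.
Track A: -2, -4, -8, -16, -32, -64, -128, -256, -512, -1024 (geometric, ×2 each step).
Track B: 43, 60, 77, 94, 111 (arithmetic, step +17).
Position 16 → track A, term 11 = -2048.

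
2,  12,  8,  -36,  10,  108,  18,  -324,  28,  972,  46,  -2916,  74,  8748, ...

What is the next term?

Odd-indexed and even-indexed terms follow separate rules.
Track A is 2, 8, 10, 18, 28, 46, 74, which is a Fibonacci-like recurrence a_n = a_{n-1} + a_{n-2}.
Track B is 12, -36, 108, -324, 972, -2916, 8748, which is multiplying by -3 each time.
The 15th slot belongs to track A; its 8th term is 120.

120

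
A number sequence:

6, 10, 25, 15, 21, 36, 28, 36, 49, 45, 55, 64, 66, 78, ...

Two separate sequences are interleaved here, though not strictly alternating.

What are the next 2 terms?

The slot pattern repeats as AAB (period 3), so there are 2 interleaved tracks.
Track A: 6, 10, 15, 21, 28, 36, 45, 55, 66, 78 (triangular numbers n(n+1)/2 for n = 3, 4, …).
Track B: 25, 36, 49, 64 (perfect squares starting at 5²).
Position 15 falls in track B as its term 5, giving 81.
Term 16 comes from track A (its 11th entry): 91.

81, 91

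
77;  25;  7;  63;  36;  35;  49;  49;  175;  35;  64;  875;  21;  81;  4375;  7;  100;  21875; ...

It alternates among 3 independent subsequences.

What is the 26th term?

Read the sequence 3 terms at a time; column i is its own pattern.
Subsequence A = 77, 63, 49, 35, 21, 7: arithmetic, step −14.
Subsequence B = 25, 36, 49, 64, 81, 100: consecutive squares n² from n = 5.
Subsequence C = 7, 35, 175, 875, 4375, 21875: geometric, ×5 each step.
Position 26 → subsequence B, term 9 = 169.

169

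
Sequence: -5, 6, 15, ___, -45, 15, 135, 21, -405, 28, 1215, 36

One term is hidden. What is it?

10

Odd-indexed and even-indexed terms follow separate rules.
Subsequence A: -5, 15, -45, 135, -405, 1215 — geometric, ×-3 each step.
Subsequence B: 6, ?, 15, 21, 28, 36 — triangular numbers starting at T_3.
Filling subsequence B at index 2 by its rule yields 10.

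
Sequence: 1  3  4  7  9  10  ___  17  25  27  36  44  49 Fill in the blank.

16

Positions 1, 3, 5, … form one subsequence and positions 2, 4, 6, … form another.
Track A: 1, 4, 9, ?, 25, 36, 49 (the squares 1², 2², 3², …).
Track B: 3, 7, 10, 17, 27, 44 (Fibonacci-style (each term is the sum of the two before it)).
The gap is track A's term 4; the rule gives 16.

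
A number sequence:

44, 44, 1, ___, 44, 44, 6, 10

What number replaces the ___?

3

Positions follow the repeating pattern AABB; grouping by letter gives 2 tracks.
Subsequence A is 44, 44, 44, 44, which is the constant sequence 44.
Subsequence B is 1, ?, 6, 10, which is triangular numbers n(n+1)/2 for n = 1, 2, ….
The gap is subsequence B's term 2; the rule gives 3.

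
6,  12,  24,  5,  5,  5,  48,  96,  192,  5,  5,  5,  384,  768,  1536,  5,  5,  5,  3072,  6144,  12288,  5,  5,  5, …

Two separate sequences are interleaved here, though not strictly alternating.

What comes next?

Reading positions in blocks of 6 reveals the pattern AAABBB — 2 tracks woven together.
Stream A = 6, 12, 24, 48, 96, 192, 384, 768, 1536, 3072, 6144, 12288: multiplying by 2 each time.
Stream B = 5, 5, 5, 5, 5, 5, 5, 5, 5, 5, 5, 5: the constant sequence 5.
Position 25 falls in stream A as its term 13, giving 24576.

24576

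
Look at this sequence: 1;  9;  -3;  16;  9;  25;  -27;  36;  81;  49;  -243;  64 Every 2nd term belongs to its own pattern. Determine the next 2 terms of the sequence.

Positions 1, 3, 5, … form one subsequence and positions 2, 4, 6, … form another.
Track A: 1, -3, 9, -27, 81, -243 (geometric, ×-3 each step).
Track B: 9, 16, 25, 36, 49, 64 (consecutive squares n² from n = 3).
The 13th slot belongs to track A; its 7th term is 729.
Position 14 falls in track B as its term 7, giving 81.

729, 81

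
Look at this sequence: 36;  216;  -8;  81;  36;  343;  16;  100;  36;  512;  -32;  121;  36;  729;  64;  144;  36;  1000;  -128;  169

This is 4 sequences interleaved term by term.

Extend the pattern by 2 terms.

Taking every 4th term gives 4 separate tracks.
Stream A: 36, 36, 36, 36, 36. Constant 36.
Stream B: 216, 343, 512, 729, 1000. Perfect cubes starting at 6³.
Stream C: -8, 16, -32, 64, -128. Multiplying by -2 each time.
Stream D: 81, 100, 121, 144, 169. Perfect squares starting at 9².
Term 21 comes from stream A (its 6th entry): 36.
Position 22 → stream B, term 6 = 1331.

36, 1331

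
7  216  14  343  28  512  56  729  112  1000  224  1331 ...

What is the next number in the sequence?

448

Split by position mod 2 into 2 tracks.
Subsequence A = 7, 14, 28, 56, 112, 224: multiplying by 2 each time.
Subsequence B = 216, 343, 512, 729, 1000, 1331: consecutive cubes n³ from n = 6.
Position 13 → subsequence A, term 7 = 448.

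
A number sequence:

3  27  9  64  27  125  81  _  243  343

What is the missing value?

216

Odd-indexed and even-indexed terms follow separate rules.
Track A: 3, 9, 27, 81, 243 (geometric, ×3 each step).
Track B: 27, 64, 125, ?, 343 (perfect cubes starting at 3³).
Track B's pattern makes the blank 216.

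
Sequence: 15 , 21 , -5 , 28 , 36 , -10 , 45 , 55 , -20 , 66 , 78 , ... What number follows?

Positions follow the repeating pattern AAB; grouping by letter gives 2 tracks.
Subsequence A = 15, 21, 28, 36, 45, 55, 66, 78: the triangular numbers T_5, T_6, ….
Subsequence B = -5, -10, -20: geometric with ratio 2.
Position 12 falls in subsequence B as its term 4, giving -40.

-40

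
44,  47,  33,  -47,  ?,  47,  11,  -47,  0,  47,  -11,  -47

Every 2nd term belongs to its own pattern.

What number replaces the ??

22

Odd-indexed and even-indexed terms follow separate rules.
Track A is 44, 33, ?, 11, 0, -11, which is linear: a_n = 55 − 11·n.
Track B is 47, -47, 47, -47, 47, -47, which is oscillating between 47 and -47.
The gap is track A's term 3; the rule gives 22.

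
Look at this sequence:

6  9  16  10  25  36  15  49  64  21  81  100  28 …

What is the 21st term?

Positions follow the repeating pattern ABB; grouping by letter gives 2 tracks.
Stream A = 6, 10, 15, 21, 28: the triangular numbers T_3, T_4, ….
Stream B = 9, 16, 25, 36, 49, 64, 81, 100: consecutive squares n² from n = 3.
The 21st slot belongs to stream B; its 14th term is 256.

256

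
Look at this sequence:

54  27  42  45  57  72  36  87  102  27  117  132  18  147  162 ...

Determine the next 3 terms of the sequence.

9, 177, 192

Positions follow the repeating pattern ABB; grouping by letter gives 2 tracks.
Stream A: 54, 45, 36, 27, 18 (subtracting 9 each time).
Stream B: 27, 42, 57, 72, 87, 102, 117, 132, 147, 162 (arithmetic, step +15).
The 16th slot belongs to stream A; its 6th term is 9.
Position 17 falls in stream B as its term 11, giving 177.
Term 18 comes from stream B (its 12th entry): 192.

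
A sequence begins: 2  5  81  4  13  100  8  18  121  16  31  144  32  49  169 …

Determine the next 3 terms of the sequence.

64, 80, 196

Split by position mod 3 into 3 tracks.
Stream A: 2, 4, 8, 16, 32. Successive powers of 2.
Stream B: 5, 13, 18, 31, 49. Fibonacci-style (each term is the sum of the two before it).
Stream C: 81, 100, 121, 144, 169. Consecutive squares n² from n = 9.
Position 16 falls in stream A as its term 6, giving 64.
Term 17 comes from stream B (its 6th entry): 80.
Position 18 falls in stream C as its term 6, giving 196.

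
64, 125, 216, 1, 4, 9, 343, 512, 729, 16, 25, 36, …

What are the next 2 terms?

The slot pattern repeats as AAABBB (period 6), so there are 2 interleaved tracks.
Track A: 64, 125, 216, 343, 512, 729. Consecutive cubes n³ from n = 4.
Track B: 1, 4, 9, 16, 25, 36. Consecutive squares n² from n = 1.
Term 13 comes from track A (its 7th entry): 1000.
Term 14 comes from track A (its 8th entry): 1331.

1000, 1331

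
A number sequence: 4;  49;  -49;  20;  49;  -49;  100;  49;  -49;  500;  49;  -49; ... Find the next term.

The slot pattern repeats as ABB (period 3), so there are 2 interleaved tracks.
Track A = 4, 20, 100, 500: a geometric progression (common ratio 5).
Track B = 49, -49, 49, -49, 49, -49, 49, -49: the oscillation 49·(−1)^(n+1).
Position 13 falls in track A as its term 5, giving 2500.

2500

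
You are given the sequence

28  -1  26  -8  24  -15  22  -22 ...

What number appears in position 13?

16

Positions 1, 3, 5, … form one subsequence and positions 2, 4, 6, … form another.
Track A is 28, 26, 24, 22, which is subtracting 2 each time.
Track B is -1, -8, -15, -22, which is subtracting 7 each time.
Position 13 falls in track A as its term 7, giving 16.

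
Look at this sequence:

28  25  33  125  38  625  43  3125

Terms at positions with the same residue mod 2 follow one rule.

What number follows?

48

Odd-indexed and even-indexed terms follow separate rules.
Stream A: 28, 33, 38, 43. Arithmetic with common difference +5.
Stream B: 25, 125, 625, 3125. Powers of 5.
Position 9 → stream A, term 5 = 48.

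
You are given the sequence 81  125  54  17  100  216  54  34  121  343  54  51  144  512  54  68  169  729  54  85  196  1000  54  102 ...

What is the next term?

Taking every 4th term gives 4 separate tracks.
Track A is 81, 100, 121, 144, 169, 196, which is consecutive squares n² from n = 9.
Track B is 125, 216, 343, 512, 729, 1000, which is perfect cubes starting at 5³.
Track C is 54, 54, 54, 54, 54, 54, which is constant 54.
Track D is 17, 34, 51, 68, 85, 102, which is arithmetic, step +17.
Position 25 falls in track A as its term 7, giving 225.

225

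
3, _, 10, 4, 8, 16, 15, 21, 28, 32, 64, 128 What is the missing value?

6

The slot pattern repeats as AAABBB (period 6), so there are 2 interleaved tracks.
Track A: 3, ?, 10, 15, 21, 28. The triangular numbers T_2, T_3, ….
Track B: 4, 8, 16, 32, 64, 128. Powers of 2.
The gap is track A's term 2; the rule gives 6.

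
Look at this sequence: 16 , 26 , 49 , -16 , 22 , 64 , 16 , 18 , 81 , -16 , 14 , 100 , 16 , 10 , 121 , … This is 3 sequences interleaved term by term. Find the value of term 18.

144

Taking every 3rd term gives 3 separate tracks.
Stream A: 16, -16, 16, -16, 16 (oscillating between 16 and -16).
Stream B: 26, 22, 18, 14, 10 (linear: a_n = 30 − 4·n).
Stream C: 49, 64, 81, 100, 121 (the squares 7², 8², 9², …).
Position 18 → stream C, term 6 = 144.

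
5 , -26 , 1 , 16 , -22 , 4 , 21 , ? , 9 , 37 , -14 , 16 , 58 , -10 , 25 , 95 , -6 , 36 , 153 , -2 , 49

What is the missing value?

-18

Split by position mod 3 into 3 tracks.
Subsequence A = 5, 16, 21, 37, 58, 95, 153: a Fibonacci-like recurrence a_n = a_{n-1} + a_{n-2}.
Subsequence B = -26, -22, ?, -14, -10, -6, -2: arithmetic with common difference +4.
Subsequence C = 1, 4, 9, 16, 25, 36, 49: perfect squares starting at 1².
So the missing entry in subsequence B is -18.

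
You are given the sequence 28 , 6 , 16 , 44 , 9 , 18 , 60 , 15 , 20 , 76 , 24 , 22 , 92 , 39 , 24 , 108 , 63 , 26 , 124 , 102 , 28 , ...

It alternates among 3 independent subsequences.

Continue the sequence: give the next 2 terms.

140, 165

Split by position mod 3: positions 1, 4, 7, … form one track, and each other residue class forms its own.
Stream A: 28, 44, 60, 76, 92, 108, 124. Arithmetic with common difference +16.
Stream B: 6, 9, 15, 24, 39, 63, 102. Each term equals the sum of the previous two.
Stream C: 16, 18, 20, 22, 24, 26, 28. Linear: a_n = 14 + 2·n.
The 22nd slot belongs to stream A; its 8th term is 140.
The 23rd slot belongs to stream B; its 8th term is 165.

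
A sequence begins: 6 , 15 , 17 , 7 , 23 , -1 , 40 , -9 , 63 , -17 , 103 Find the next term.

-25

Positions 1, 3, 5, … form one subsequence and positions 2, 4, 6, … form another.
Stream A: 6, 17, 23, 40, 63, 103 — a Fibonacci-like recurrence a_n = a_{n-1} + a_{n-2}.
Stream B: 15, 7, -1, -9, -17 — linear: a_n = 23 − 8·n.
Position 12 falls in stream B as its term 6, giving -25.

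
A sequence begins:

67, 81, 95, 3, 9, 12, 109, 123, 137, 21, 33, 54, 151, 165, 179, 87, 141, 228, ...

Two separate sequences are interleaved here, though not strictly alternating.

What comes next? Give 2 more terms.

193, 207

The slot pattern repeats as AAABBB (period 6), so there are 2 interleaved tracks.
Stream A: 67, 81, 95, 109, 123, 137, 151, 165, 179 — linear: a_n = 53 + 14·n.
Stream B: 3, 9, 12, 21, 33, 54, 87, 141, 228 — Fibonacci-style (each term is the sum of the two before it).
The 19th slot belongs to stream A; its 10th term is 193.
Position 20 → stream A, term 11 = 207.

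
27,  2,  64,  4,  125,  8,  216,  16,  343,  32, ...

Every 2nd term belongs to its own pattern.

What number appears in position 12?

64

Odd-indexed and even-indexed terms follow separate rules.
Subsequence A: 27, 64, 125, 216, 343. Perfect cubes starting at 3³.
Subsequence B: 2, 4, 8, 16, 32. Successive powers of 2.
Position 12 → subsequence B, term 6 = 64.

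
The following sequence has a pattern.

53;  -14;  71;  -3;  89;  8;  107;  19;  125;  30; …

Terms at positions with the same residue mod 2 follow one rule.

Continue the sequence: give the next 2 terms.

143, 41

Positions 1, 3, 5, … form one subsequence and positions 2, 4, 6, … form another.
Stream A: 53, 71, 89, 107, 125 — linear: a_n = 35 + 18·n.
Stream B: -14, -3, 8, 19, 30 — arithmetic with common difference +11.
Position 11 → stream A, term 6 = 143.
The 12th slot belongs to stream B; its 6th term is 41.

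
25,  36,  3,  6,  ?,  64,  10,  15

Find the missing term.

The slot pattern repeats as AABB (period 4), so there are 2 interleaved tracks.
Track A is 25, 36, ?, 64, which is the squares 5², 6², 7², ….
Track B is 3, 6, 10, 15, which is triangular numbers starting at T_2.
The gap is track A's term 3; the rule gives 49.

49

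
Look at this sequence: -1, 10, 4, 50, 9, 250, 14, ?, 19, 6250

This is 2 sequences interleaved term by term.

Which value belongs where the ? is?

Taking every 2nd term gives 2 separate tracks.
Track A: -1, 4, 9, 14, 19 (linear: a_n = -6 + 5·n).
Track B: 10, 50, 250, ?, 6250 (multiplying by 5 each time).
Filling track B at index 4 by its rule yields 1250.

1250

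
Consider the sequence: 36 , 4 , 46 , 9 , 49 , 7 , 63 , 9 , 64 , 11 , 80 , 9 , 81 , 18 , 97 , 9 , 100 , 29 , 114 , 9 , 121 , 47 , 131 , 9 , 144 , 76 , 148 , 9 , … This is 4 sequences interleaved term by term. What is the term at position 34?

Read the sequence 4 terms at a time; column i is its own pattern.
Track A: 36, 49, 64, 81, 100, 121, 144 (the squares 6², 7², 8², …).
Track B: 4, 7, 11, 18, 29, 47, 76 (a Fibonacci-like recurrence a_n = a_{n-1} + a_{n-2}).
Track C: 46, 63, 80, 97, 114, 131, 148 (arithmetic, step +17).
Track D: 9, 9, 9, 9, 9, 9, 9 (the constant sequence 9).
Term 34 comes from track B (its 9th entry): 199.

199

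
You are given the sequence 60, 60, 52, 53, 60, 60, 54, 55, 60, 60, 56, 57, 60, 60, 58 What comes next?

Reading positions in blocks of 4 reveals the pattern AABB — 2 tracks woven together.
Track A is 60, 60, 60, 60, 60, 60, 60, 60, which is constant 60.
Track B is 52, 53, 54, 55, 56, 57, 58, which is adding 1 each time.
Position 16 → track B, term 8 = 59.

59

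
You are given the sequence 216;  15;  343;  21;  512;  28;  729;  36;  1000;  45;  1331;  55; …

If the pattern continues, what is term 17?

Split by position mod 2 into 2 tracks.
Track A is 216, 343, 512, 729, 1000, 1331, which is consecutive cubes n³ from n = 6.
Track B is 15, 21, 28, 36, 45, 55, which is triangular numbers starting at T_5.
Position 17 → track A, term 9 = 2744.

2744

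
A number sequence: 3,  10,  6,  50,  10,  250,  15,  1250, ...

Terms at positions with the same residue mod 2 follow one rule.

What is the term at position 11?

Split by position mod 2 into 2 tracks.
Track A = 3, 6, 10, 15: triangular numbers n(n+1)/2 for n = 2, 3, ….
Track B = 10, 50, 250, 1250: multiplying by 5 each time.
Position 11 → track A, term 6 = 28.

28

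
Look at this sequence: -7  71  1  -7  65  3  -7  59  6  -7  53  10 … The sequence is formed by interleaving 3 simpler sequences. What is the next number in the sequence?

-7

Split by position mod 3: positions 1, 4, 7, … form one track, and each other residue class forms its own.
Track A: -7, -7, -7, -7 (the constant sequence -7).
Track B: 71, 65, 59, 53 (arithmetic with common difference −6).
Track C: 1, 3, 6, 10 (triangular numbers n(n+1)/2 for n = 1, 2, …).
The 13th slot belongs to track A; its 5th term is -7.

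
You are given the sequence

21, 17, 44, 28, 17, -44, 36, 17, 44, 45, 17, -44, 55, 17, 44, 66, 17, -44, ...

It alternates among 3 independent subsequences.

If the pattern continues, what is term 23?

17

Split by position mod 3 into 3 tracks.
Subsequence A is 21, 28, 36, 45, 55, 66, which is the triangular numbers T_6, T_7, ….
Subsequence B is 17, 17, 17, 17, 17, 17, which is the constant sequence 17.
Subsequence C is 44, -44, 44, -44, 44, -44, which is the oscillation 44·(−1)^(n+1).
Position 23 → subsequence B, term 8 = 17.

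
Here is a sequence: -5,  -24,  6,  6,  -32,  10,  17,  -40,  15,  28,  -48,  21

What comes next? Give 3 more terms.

39, -56, 28

Split by position mod 3 into 3 tracks.
Track A: -5, 6, 17, 28 (adding 11 each time).
Track B: -24, -32, -40, -48 (arithmetic, step −8).
Track C: 6, 10, 15, 21 (triangular numbers starting at T_3).
The 13th slot belongs to track A; its 5th term is 39.
Position 14 → track B, term 5 = -56.
Position 15 → track C, term 5 = 28.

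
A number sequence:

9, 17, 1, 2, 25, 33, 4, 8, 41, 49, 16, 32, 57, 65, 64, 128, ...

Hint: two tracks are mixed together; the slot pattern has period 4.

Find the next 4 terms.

73, 81, 256, 512

Positions follow the repeating pattern AABB; grouping by letter gives 2 tracks.
Subsequence A: 9, 17, 25, 33, 41, 49, 57, 65. Arithmetic with common difference +8.
Subsequence B: 1, 2, 4, 8, 16, 32, 64, 128. Powers of 2.
The 17th slot belongs to subsequence A; its 9th term is 73.
Position 18 → subsequence A, term 10 = 81.
Position 19 → subsequence B, term 9 = 256.
Position 20 falls in subsequence B as its term 10, giving 512.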